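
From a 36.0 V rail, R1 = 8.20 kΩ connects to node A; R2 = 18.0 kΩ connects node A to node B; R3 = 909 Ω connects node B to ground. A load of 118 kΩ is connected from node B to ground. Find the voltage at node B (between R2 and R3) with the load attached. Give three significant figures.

V ≈ 1.20 V

At node B, R3 is in parallel with the load: R3‖R_L = 902.1 Ω.
Below node A the resistance is R2 + (R3‖R_L) = 18900 Ω, so V_A = 36.0 × 18900/27100 = 25.11 V.
Then V_B = V_A × (R3‖R_L)/(R2 + R3‖R_L) = 25.11 × 902.1/18900 = 1.20 V.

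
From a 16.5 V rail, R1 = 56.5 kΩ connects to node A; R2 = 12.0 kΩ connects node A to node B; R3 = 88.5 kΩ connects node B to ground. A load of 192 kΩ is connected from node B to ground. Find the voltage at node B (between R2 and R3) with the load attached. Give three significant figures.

V ≈ 7.74 V

At node B, R3 is in parallel with the load: R3‖R_L = 60.58 kΩ.
Below node A the resistance is R2 + (R3‖R_L) = 72.58 kΩ, so V_A = 16.5 × 72.58/129.1 = 9.278 V.
Then V_B = V_A × (R3‖R_L)/(R2 + R3‖R_L) = 9.278 × 60.58/72.58 = 7.74 V.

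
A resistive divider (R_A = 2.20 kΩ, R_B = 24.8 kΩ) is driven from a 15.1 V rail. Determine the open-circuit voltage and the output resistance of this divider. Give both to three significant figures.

V_th is the open-circuit tap voltage: 15.1 × 24.8/(2.20 + 24.8) = 13.9 V.
With the supply zeroed, R_A and R_B appear in parallel from the tap: R_th = R_A‖R_B = (2.20 × 24.8)/27.00 = 2.02 kΩ.

V_th = 13.9 V, R_th = 2.02 kΩ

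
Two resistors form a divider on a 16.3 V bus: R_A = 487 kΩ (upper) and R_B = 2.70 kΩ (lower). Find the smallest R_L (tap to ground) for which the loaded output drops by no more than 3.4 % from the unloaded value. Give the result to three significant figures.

R_L(min) ≈ 76.3 kΩ

Output resistance R_th = R_A‖R_B = (487 × 2.70)/489.7 = 2.685 kΩ.
The fractional drop is R_th/(R_th + R_L); requiring this ≤ 0.0340 gives R_L ≥ R_th(1/0.0340 − 1) = 2.685 × 28.41 = 76.3 kΩ.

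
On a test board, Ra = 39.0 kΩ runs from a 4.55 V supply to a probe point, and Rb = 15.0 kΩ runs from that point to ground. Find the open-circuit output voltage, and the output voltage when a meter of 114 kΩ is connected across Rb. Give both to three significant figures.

Open-circuit: V = 4.55 × 15.0/(39.0 + 15.0) = 1.26 V.
With the load, Rb becomes Rb‖R_L = 13.26 kΩ, so V = 4.55 × 13.26/52.26 = 1.15 V.

Unloaded: 1.26 V; loaded: 1.15 V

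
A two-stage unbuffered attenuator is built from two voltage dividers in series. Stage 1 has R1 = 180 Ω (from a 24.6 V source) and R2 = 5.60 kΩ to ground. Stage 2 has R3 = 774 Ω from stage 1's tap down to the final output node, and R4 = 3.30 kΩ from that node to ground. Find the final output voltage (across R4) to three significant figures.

V_out ≈ 18.5 V

Stage 2 presents R3+R4 = 4074 Ω as a load on stage 1's tap.
Stage 1's lower leg becomes R2‖(R3+R4) = 2358 Ω, so V_mid = 24.6 × 2358/2538 = 22.86 V.
Stage 2 is itself unloaded: V_out = V_mid × R4/(R3+R4) = 22.86 × 3300/4074 = 18.5 V.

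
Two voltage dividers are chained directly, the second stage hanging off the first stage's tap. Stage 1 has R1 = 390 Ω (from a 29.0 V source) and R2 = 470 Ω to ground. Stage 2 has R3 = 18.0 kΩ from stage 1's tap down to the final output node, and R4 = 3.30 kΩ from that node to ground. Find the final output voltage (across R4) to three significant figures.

V_out ≈ 2.43 V

Stage 2 presents R3+R4 = 21300 Ω as a load on stage 1's tap.
Stage 1's lower leg becomes R2‖(R3+R4) = 459.9 Ω, so V_mid = 29.0 × 459.9/849.9 = 15.69 V.
Stage 2 is itself unloaded: V_out = V_mid × R4/(R3+R4) = 15.69 × 3300/21300 = 2.43 V.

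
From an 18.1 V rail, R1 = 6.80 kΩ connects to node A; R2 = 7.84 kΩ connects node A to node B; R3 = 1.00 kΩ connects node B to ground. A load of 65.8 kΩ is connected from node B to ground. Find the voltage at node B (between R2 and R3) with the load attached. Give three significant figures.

V ≈ 1.14 V

At node B, R3 is in parallel with the load: R3‖R_L = 0.9850 kΩ.
Below node A the resistance is R2 + (R3‖R_L) = 8.825 kΩ, so V_A = 18.1 × 8.825/15.63 = 10.22 V.
Then V_B = V_A × (R3‖R_L)/(R2 + R3‖R_L) = 10.22 × 0.9850/8.825 = 1.14 V.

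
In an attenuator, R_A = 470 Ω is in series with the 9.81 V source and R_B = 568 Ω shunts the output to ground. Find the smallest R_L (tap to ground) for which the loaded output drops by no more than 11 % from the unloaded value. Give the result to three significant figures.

Output resistance R_th = R_A‖R_B = (470 × 568)/1038 = 257.2 Ω.
The fractional drop is R_th/(R_th + R_L); requiring this ≤ 0.110 gives R_L ≥ R_th(1/0.110 − 1) = 257.2 × 8.091 = 2.08 kΩ.

R_L(min) ≈ 2.08 kΩ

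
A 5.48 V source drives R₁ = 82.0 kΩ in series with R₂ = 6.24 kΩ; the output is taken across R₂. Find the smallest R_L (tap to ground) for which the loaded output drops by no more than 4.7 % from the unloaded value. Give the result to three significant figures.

R_L(min) ≈ 118 kΩ

Output resistance R_th = R₁‖R₂ = (82.0 × 6.24)/88.24 = 5.799 kΩ.
The fractional drop is R_th/(R_th + R_L); requiring this ≤ 0.0470 gives R_L ≥ R_th(1/0.0470 − 1) = 5.799 × 20.28 = 118 kΩ.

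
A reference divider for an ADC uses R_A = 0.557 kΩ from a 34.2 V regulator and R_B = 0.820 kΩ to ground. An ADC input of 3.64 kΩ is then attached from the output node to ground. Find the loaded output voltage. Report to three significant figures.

The load sits in parallel with R_B: R_B‖R_L = (820 × 3640) / (820 + 3640) = 669.2 Ω.
V_out = 34.2 × 669.2 / (557 + 669.2) = 34.2 × 669.2/1226 = 18.7 V.

V_out ≈ 18.7 V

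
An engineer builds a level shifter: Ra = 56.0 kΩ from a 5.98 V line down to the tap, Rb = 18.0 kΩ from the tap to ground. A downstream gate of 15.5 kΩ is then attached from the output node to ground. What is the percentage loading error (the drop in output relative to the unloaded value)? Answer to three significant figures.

46.8 %

Unloaded V = 5.98 × 18.0/74.00 = 1.455 V.
Loaded: Rb‖R_L = 8.328 kΩ, giving V = 5.98 × 8.328/64.33 = 0.7742 V.
Drop = (1.455 − 0.7742) / 1.455 = 46.8 %.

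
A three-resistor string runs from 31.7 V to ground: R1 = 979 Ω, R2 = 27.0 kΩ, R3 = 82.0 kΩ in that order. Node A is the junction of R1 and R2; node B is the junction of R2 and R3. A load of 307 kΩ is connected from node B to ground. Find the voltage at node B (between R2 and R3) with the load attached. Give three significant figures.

At node B, R3 is in parallel with the load: R3‖R_L = 64710 Ω.
Below node A the resistance is R2 + (R3‖R_L) = 91710 Ω, so V_A = 31.7 × 91710/92690 = 31.37 V.
Then V_B = V_A × (R3‖R_L)/(R2 + R3‖R_L) = 31.37 × 64710/91710 = 22.1 V.

V ≈ 22.1 V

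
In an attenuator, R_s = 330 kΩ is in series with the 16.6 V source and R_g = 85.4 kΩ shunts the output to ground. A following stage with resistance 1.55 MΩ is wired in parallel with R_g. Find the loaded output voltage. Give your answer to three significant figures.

The load sits in parallel with R_g: R_g‖R_L = (85.4 × 1550) / (85.4 + 1550) = 80.94 kΩ.
V_out = 16.6 × 80.94 / (330 + 80.94) = 16.6 × 80.94/410.9 = 3.27 V.

V_out ≈ 3.27 V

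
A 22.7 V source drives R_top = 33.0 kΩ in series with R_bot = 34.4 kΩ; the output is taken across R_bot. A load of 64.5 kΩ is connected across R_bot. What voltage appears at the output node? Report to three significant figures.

V_out ≈ 9.19 V

The load sits in parallel with R_bot: R_bot‖R_L = (34.4 × 64.5) / (34.4 + 64.5) = 22.43 kΩ.
V_out = 22.7 × 22.43 / (33.0 + 22.43) = 22.7 × 22.43/55.43 = 9.19 V.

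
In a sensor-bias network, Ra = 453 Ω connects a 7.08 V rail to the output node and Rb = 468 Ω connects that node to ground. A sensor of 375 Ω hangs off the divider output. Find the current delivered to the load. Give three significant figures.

I_L ≈ 5.94 mA

Rb‖R_L = 208.2 Ω; V_out = 7.08 × 208.2/661.2 = 2.229 V.
I_L = V_out / R_L = 2.229 / 375 Ω = 5.94 mA.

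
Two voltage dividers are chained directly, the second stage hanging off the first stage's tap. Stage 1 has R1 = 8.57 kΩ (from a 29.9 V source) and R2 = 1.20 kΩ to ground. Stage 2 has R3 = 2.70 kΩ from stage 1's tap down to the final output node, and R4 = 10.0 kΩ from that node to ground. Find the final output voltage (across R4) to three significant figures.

Stage 2 presents R3+R4 = 12.70 kΩ as a load on stage 1's tap.
Stage 1's lower leg becomes R2‖(R3+R4) = 1.096 kΩ, so V_mid = 29.9 × 1.096/9.666 = 3.391 V.
Stage 2 is itself unloaded: V_out = V_mid × R4/(R3+R4) = 3.391 × 10.0/12.70 = 2.67 V.

V_out ≈ 2.67 V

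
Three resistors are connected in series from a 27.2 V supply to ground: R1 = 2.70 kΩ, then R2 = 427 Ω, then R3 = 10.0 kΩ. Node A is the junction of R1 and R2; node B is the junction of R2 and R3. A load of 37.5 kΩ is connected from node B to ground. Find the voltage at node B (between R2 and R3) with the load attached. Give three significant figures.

V ≈ 19.5 V

At node B, R3 is in parallel with the load: R3‖R_L = 7895 Ω.
Below node A the resistance is R2 + (R3‖R_L) = 8322 Ω, so V_A = 27.2 × 8322/11020 = 20.54 V.
Then V_B = V_A × (R3‖R_L)/(R2 + R3‖R_L) = 20.54 × 7895/8322 = 19.5 V.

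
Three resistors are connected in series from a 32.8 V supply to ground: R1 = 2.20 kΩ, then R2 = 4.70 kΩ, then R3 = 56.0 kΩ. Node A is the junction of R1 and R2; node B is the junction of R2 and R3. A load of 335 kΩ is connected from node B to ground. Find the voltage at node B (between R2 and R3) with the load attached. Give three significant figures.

V ≈ 28.7 V

At node B, R3 is in parallel with the load: R3‖R_L = 47.98 kΩ.
Below node A the resistance is R2 + (R3‖R_L) = 52.68 kΩ, so V_A = 32.8 × 52.68/54.88 = 31.49 V.
Then V_B = V_A × (R3‖R_L)/(R2 + R3‖R_L) = 31.49 × 47.98/52.68 = 28.7 V.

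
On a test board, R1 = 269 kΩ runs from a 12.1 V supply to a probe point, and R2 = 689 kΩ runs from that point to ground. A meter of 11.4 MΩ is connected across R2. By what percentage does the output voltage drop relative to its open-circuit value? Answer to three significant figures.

The divider's output (Thévenin) resistance is R1‖R2 = 193.5 kΩ.
Fractional drop under load = R_th/(R_th + R_L) = 193.5 / (193.5 + 11400) = 0.01669.
So the output falls by 1.67 %.

1.67 %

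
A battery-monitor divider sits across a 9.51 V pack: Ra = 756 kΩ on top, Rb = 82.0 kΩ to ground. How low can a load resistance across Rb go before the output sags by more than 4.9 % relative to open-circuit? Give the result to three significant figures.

Output resistance R_th = Ra‖Rb = (756 × 82.0)/838.0 = 73.98 kΩ.
The fractional drop is R_th/(R_th + R_L); requiring this ≤ 0.0490 gives R_L ≥ R_th(1/0.0490 − 1) = 73.98 × 19.41 = 1.44 MΩ.

R_L(min) ≈ 1.44 MΩ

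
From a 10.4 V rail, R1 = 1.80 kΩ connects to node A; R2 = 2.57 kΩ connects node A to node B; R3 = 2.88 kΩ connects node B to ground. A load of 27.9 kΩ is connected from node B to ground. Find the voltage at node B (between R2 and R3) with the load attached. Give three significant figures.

At node B, R3 is in parallel with the load: R3‖R_L = 2.611 kΩ.
Below node A the resistance is R2 + (R3‖R_L) = 5.181 kΩ, so V_A = 10.4 × 5.181/6.981 = 7.718 V.
Then V_B = V_A × (R3‖R_L)/(R2 + R3‖R_L) = 7.718 × 2.611/5.181 = 3.89 V.

V ≈ 3.89 V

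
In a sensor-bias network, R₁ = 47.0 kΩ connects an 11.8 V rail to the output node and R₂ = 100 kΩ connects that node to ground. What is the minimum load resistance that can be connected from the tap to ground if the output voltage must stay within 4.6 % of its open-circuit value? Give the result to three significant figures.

Output resistance R_th = R₁‖R₂ = (47.0 × 100)/147.0 = 31.97 kΩ.
The fractional drop is R_th/(R_th + R_L); requiring this ≤ 0.0460 gives R_L ≥ R_th(1/0.0460 − 1) = 31.97 × 20.74 = 663 kΩ.

R_L(min) ≈ 663 kΩ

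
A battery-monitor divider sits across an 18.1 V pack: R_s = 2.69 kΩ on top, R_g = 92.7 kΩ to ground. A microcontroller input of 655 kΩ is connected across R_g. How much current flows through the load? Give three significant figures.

I_L ≈ 0.0267 mA

R_g‖R_L = 81.21 kΩ; V_out = 18.1 × 81.21/83.90 = 17.52 V.
I_L = V_out / R_L = 17.52 / 655 kΩ = 0.0267 mA.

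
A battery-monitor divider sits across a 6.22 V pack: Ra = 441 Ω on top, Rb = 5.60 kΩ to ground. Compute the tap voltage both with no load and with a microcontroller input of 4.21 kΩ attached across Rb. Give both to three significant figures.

Unloaded: 5.77 V; loaded: 5.26 V

Open-circuit: V = 6.22 × 5600/(441 + 5600) = 5.77 V.
With the load, Rb becomes Rb‖R_L = 2403 Ω, so V = 6.22 × 2403/2844 = 5.26 V.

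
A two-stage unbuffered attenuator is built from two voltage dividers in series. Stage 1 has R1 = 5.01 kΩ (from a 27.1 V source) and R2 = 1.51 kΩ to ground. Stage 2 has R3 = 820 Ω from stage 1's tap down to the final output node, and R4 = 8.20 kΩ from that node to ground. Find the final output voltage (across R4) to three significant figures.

V_out ≈ 5.06 V

Stage 2 presents R3+R4 = 9020 Ω as a load on stage 1's tap.
Stage 1's lower leg becomes R2‖(R3+R4) = 1293 Ω, so V_mid = 27.1 × 1293/6303 = 5.561 V.
Stage 2 is itself unloaded: V_out = V_mid × R4/(R3+R4) = 5.561 × 8200/9020 = 5.06 V.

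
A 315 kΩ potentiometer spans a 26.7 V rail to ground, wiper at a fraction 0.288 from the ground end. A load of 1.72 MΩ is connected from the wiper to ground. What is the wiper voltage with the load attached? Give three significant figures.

The wiper splits the pot into (1−α)R = 224.3 kΩ above and αR = 90.72 kΩ below.
Lower section ‖ load = 86.17 kΩ.
V_wiper = 26.7 × 86.17/(224.3 + 86.17) = 7.41 V.

V ≈ 7.41 V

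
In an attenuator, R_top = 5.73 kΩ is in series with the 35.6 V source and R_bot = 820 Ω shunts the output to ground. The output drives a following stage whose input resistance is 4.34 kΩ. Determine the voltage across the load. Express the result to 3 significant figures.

V_out ≈ 3.82 V

The load sits in parallel with R_bot: R_bot‖R_L = (820 × 4340) / (820 + 4340) = 689.7 Ω.
V_out = 35.6 × 689.7 / (5730 + 689.7) = 35.6 × 689.7/6420 = 3.82 V.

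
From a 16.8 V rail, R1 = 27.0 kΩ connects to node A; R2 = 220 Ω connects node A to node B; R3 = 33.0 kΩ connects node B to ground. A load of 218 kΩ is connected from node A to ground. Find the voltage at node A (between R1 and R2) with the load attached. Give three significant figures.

V ≈ 8.67 V

Below node A the series string R2+R3 = 33220 Ω sits in parallel with the 218000 Ω load: 28830 Ω.
V_A = 16.8 × 28830/(27000 + 28830) = 8.67 V.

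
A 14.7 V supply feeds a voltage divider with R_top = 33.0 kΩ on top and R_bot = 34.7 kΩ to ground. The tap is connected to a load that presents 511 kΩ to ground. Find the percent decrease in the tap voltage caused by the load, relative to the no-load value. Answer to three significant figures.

3.20 %

The divider's output (Thévenin) resistance is R_top‖R_bot = 16.91 kΩ.
Fractional drop under load = R_th/(R_th + R_L) = 16.91 / (16.91 + 511) = 0.03204.
So the output falls by 3.20 %.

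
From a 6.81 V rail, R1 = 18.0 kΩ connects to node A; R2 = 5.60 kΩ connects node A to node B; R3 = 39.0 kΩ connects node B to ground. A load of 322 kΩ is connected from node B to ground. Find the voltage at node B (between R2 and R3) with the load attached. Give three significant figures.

At node B, R3 is in parallel with the load: R3‖R_L = 34.79 kΩ.
Below node A the resistance is R2 + (R3‖R_L) = 40.39 kΩ, so V_A = 6.81 × 40.39/58.39 = 4.711 V.
Then V_B = V_A × (R3‖R_L)/(R2 + R3‖R_L) = 4.711 × 34.79/40.39 = 4.06 V.

V ≈ 4.06 V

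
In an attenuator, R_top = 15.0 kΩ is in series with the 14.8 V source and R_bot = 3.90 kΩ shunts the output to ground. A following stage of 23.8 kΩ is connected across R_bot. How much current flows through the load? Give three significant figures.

R_bot‖R_L = 3.351 kΩ; V_out = 14.8 × 3.351/18.35 = 2.703 V.
I_L = V_out / R_L = 2.703 / 23.8 kΩ = 0.114 mA.

I_L ≈ 0.114 mA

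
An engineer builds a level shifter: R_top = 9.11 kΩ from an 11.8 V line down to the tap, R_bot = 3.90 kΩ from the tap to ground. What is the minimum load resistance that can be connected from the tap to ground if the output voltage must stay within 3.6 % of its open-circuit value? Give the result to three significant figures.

R_L(min) ≈ 73.1 kΩ

Output resistance R_th = R_top‖R_bot = (9.11 × 3.90)/13.01 = 2.731 kΩ.
The fractional drop is R_th/(R_th + R_L); requiring this ≤ 0.0360 gives R_L ≥ R_th(1/0.0360 − 1) = 2.731 × 26.78 = 73.1 kΩ.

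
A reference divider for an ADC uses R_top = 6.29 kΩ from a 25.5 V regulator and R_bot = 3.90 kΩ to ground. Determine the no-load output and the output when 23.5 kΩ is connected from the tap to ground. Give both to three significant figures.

Open-circuit: V = 25.5 × 3.90/(6.29 + 3.90) = 9.76 V.
With the load, R_bot becomes R_bot‖R_L = 3.345 kΩ, so V = 25.5 × 3.345/9.635 = 8.85 V.

Unloaded: 9.76 V; loaded: 8.85 V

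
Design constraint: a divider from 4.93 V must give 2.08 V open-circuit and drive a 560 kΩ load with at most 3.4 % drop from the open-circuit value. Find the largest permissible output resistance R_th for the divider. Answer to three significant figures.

R_th ≤ 19.7 kΩ

Loading drop = R_th/(R_th + R_L) ≤ 0.0340, so R_th ≤ R_L · ε/(1−ε) = 560 kΩ × 0.0340/0.9660 = 19.7 kΩ.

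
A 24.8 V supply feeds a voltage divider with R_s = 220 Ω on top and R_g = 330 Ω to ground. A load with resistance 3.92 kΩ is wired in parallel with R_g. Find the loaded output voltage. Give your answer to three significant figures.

The load sits in parallel with R_g: R_g‖R_L = (330 × 3920) / (330 + 3920) = 304.4 Ω.
V_out = 24.8 × 304.4 / (220 + 304.4) = 24.8 × 304.4/524.4 = 14.4 V.

V_out ≈ 14.4 V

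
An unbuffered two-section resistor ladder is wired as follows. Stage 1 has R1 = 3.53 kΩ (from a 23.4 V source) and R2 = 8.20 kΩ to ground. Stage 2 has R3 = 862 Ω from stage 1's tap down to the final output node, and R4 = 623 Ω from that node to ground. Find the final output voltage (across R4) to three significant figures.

Stage 2 presents R3+R4 = 1485 Ω as a load on stage 1's tap.
Stage 1's lower leg becomes R2‖(R3+R4) = 1257 Ω, so V_mid = 23.4 × 1257/4787 = 6.146 V.
Stage 2 is itself unloaded: V_out = V_mid × R4/(R3+R4) = 6.146 × 623/1485 = 2.58 V.

V_out ≈ 2.58 V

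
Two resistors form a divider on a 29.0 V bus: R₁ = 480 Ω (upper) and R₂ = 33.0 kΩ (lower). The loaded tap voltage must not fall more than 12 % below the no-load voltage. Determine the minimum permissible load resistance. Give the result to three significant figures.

Output resistance R_th = R₁‖R₂ = (480 × 33000)/33480 = 473.1 Ω.
The fractional drop is R_th/(R_th + R_L); requiring this ≤ 0.120 gives R_L ≥ R_th(1/0.120 − 1) = 473.1 × 7.333 = 3.47 kΩ.

R_L(min) ≈ 3.47 kΩ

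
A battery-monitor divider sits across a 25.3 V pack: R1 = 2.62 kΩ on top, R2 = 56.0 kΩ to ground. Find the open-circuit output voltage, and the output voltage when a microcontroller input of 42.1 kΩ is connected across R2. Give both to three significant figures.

Unloaded: 24.2 V; loaded: 22.8 V

Open-circuit: V = 25.3 × 56.0/(2.62 + 56.0) = 24.2 V.
With the load, R2 becomes R2‖R_L = 24.03 kΩ, so V = 25.3 × 24.03/26.65 = 22.8 V.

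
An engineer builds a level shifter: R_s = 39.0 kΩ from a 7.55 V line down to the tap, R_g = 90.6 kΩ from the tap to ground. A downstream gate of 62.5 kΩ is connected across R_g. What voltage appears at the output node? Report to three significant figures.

The load sits in parallel with R_g: R_g‖R_L = (90.6 × 62.5) / (90.6 + 62.5) = 36.99 kΩ.
V_out = 7.55 × 36.99 / (39.0 + 36.99) = 7.55 × 36.99/75.99 = 3.67 V.

V_out ≈ 3.67 V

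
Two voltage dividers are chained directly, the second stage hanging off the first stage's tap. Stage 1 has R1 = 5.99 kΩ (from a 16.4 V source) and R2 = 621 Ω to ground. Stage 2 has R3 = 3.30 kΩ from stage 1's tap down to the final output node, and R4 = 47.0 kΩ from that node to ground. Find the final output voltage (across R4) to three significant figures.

V_out ≈ 1.42 V

Stage 2 presents R3+R4 = 50300 Ω as a load on stage 1's tap.
Stage 1's lower leg becomes R2‖(R3+R4) = 613.4 Ω, so V_mid = 16.4 × 613.4/6603 = 1.523 V.
Stage 2 is itself unloaded: V_out = V_mid × R4/(R3+R4) = 1.523 × 47000/50300 = 1.42 V.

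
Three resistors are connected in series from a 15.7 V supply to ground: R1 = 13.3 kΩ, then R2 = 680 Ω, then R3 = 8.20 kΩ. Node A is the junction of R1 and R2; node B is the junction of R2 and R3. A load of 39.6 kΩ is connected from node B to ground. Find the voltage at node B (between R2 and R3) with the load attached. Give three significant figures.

V ≈ 5.13 V

At node B, R3 is in parallel with the load: R3‖R_L = 6793 Ω.
Below node A the resistance is R2 + (R3‖R_L) = 7473 Ω, so V_A = 15.7 × 7473/20770 = 5.648 V.
Then V_B = V_A × (R3‖R_L)/(R2 + R3‖R_L) = 5.648 × 6793/7473 = 5.13 V.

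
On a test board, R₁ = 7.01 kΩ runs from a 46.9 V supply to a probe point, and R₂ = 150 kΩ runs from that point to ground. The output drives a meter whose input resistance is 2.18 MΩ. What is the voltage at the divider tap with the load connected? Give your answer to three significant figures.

V_out ≈ 44.7 V

The load sits in parallel with R₂: R₂‖R_L = (150 × 2180) / (150 + 2180) = 140.3 kΩ.
V_out = 46.9 × 140.3 / (7.01 + 140.3) = 46.9 × 140.3/147.4 = 44.7 V.
(Unloaded it would have been 44.8 V.)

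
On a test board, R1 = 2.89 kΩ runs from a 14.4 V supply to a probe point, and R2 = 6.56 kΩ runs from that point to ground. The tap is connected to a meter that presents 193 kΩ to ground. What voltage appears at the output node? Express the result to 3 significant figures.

V_out ≈ 9.89 V

The load sits in parallel with R2: R2‖R_L = (6.56 × 193) / (6.56 + 193) = 6.344 kΩ.
V_out = 14.4 × 6.344 / (2.89 + 6.344) = 14.4 × 6.344/9.234 = 9.89 V.
(Unloaded it would have been 10.0 V.)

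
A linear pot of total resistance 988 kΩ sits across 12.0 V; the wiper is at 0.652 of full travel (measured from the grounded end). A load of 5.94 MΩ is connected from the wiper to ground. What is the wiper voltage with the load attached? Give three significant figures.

V ≈ 7.54 V

The wiper splits the pot into (1−α)R = 343.8 kΩ above and αR = 644.2 kΩ below.
Lower section ‖ load = 581.2 kΩ.
V_wiper = 12.0 × 581.2/(343.8 + 581.2) = 7.54 V.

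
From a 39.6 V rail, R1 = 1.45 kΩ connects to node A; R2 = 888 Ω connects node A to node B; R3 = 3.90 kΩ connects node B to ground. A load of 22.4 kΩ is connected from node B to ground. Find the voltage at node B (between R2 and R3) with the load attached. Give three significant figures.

At node B, R3 is in parallel with the load: R3‖R_L = 3322 Ω.
Below node A the resistance is R2 + (R3‖R_L) = 4210 Ω, so V_A = 39.6 × 4210/5660 = 29.45 V.
Then V_B = V_A × (R3‖R_L)/(R2 + R3‖R_L) = 29.45 × 3322/4210 = 23.2 V.

V ≈ 23.2 V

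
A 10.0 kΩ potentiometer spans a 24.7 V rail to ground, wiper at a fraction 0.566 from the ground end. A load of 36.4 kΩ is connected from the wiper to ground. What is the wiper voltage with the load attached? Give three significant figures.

V ≈ 13.1 V

The wiper splits the pot into (1−α)R = 4.340 kΩ above and αR = 5.660 kΩ below.
Lower section ‖ load = 4.898 kΩ.
V_wiper = 24.7 × 4.898/(4.340 + 4.898) = 13.1 V.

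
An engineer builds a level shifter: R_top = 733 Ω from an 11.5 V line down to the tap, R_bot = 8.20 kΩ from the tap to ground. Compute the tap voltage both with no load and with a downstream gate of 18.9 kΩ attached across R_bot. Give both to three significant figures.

Unloaded: 10.6 V; loaded: 10.2 V

Open-circuit: V = 11.5 × 8200/(733 + 8200) = 10.6 V.
With the load, R_bot becomes R_bot‖R_L = 5719 Ω, so V = 11.5 × 5719/6452 = 10.2 V.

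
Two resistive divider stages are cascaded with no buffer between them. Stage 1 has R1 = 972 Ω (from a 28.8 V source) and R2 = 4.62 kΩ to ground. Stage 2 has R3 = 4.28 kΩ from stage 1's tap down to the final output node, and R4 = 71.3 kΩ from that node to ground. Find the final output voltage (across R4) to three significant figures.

V_out ≈ 22.2 V

Stage 2 presents R3+R4 = 75580 Ω as a load on stage 1's tap.
Stage 1's lower leg becomes R2‖(R3+R4) = 4354 Ω, so V_mid = 28.8 × 4354/5326 = 23.54 V.
Stage 2 is itself unloaded: V_out = V_mid × R4/(R3+R4) = 23.54 × 71300/75580 = 22.2 V.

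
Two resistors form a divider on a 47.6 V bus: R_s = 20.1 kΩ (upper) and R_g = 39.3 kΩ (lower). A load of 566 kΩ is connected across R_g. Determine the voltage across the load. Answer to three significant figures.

The load sits in parallel with R_g: R_g‖R_L = (39.3 × 566) / (39.3 + 566) = 36.75 kΩ.
V_out = 47.6 × 36.75 / (20.1 + 36.75) = 47.6 × 36.75/56.85 = 30.8 V.
(Unloaded it would have been 31.5 V.)

V_out ≈ 30.8 V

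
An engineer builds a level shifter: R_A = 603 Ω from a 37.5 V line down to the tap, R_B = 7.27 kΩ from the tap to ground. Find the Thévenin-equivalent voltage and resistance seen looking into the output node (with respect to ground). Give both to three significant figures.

V_th is the open-circuit tap voltage: 37.5 × 7270/(603 + 7270) = 34.6 V.
With the supply zeroed, R_A and R_B appear in parallel from the tap: R_th = R_A‖R_B = (603 × 7270)/7873 = 557 Ω.

V_th = 34.6 V, R_th = 557 Ω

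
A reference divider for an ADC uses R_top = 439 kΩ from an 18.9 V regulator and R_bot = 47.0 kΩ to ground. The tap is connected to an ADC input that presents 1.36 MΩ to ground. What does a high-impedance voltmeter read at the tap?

V_out ≈ 1.77 V

The load sits in parallel with R_bot: R_bot‖R_L = (47.0 × 1360) / (47.0 + 1360) = 45.43 kΩ.
V_out = 18.9 × 45.43 / (439 + 45.43) = 18.9 × 45.43/484.4 = 1.77 V.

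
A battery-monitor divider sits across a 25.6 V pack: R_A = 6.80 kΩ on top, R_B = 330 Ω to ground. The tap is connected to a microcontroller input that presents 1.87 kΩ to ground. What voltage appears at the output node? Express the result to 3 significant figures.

The load sits in parallel with R_B: R_B‖R_L = (330 × 1870) / (330 + 1870) = 280.5 Ω.
V_out = 25.6 × 280.5 / (6800 + 280.5) = 25.6 × 280.5/7080 = 1.01 V.
(Unloaded it would have been 1.18 V.)

V_out ≈ 1.01 V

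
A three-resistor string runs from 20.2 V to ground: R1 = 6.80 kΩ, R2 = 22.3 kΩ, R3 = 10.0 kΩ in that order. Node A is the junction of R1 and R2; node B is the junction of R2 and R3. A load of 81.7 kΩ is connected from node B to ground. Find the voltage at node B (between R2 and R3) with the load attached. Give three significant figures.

V ≈ 4.73 V

At node B, R3 is in parallel with the load: R3‖R_L = 8.909 kΩ.
Below node A the resistance is R2 + (R3‖R_L) = 31.21 kΩ, so V_A = 20.2 × 31.21/38.01 = 16.59 V.
Then V_B = V_A × (R3‖R_L)/(R2 + R3‖R_L) = 16.59 × 8.909/31.21 = 4.73 V.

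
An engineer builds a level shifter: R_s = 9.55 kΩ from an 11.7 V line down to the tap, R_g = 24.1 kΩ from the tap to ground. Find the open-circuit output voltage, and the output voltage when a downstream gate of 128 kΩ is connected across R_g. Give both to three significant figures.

Open-circuit: V = 11.7 × 24.1/(9.55 + 24.1) = 8.38 V.
With the load, R_g becomes R_g‖R_L = 20.28 kΩ, so V = 11.7 × 20.28/29.83 = 7.95 V.

Unloaded: 8.38 V; loaded: 7.95 V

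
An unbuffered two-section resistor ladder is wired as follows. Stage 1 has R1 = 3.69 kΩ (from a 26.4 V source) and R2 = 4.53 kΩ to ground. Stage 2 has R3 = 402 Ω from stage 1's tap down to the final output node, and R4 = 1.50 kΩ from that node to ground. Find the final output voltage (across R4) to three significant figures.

Stage 2 presents R3+R4 = 1902 Ω as a load on stage 1's tap.
Stage 1's lower leg becomes R2‖(R3+R4) = 1340 Ω, so V_mid = 26.4 × 1340/5030 = 7.031 V.
Stage 2 is itself unloaded: V_out = V_mid × R4/(R3+R4) = 7.031 × 1500/1902 = 5.55 V.

V_out ≈ 5.55 V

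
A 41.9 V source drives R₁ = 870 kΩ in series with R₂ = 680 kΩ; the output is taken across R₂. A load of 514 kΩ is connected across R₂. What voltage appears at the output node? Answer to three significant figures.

The load sits in parallel with R₂: R₂‖R_L = (680 × 514) / (680 + 514) = 292.7 kΩ.
V_out = 41.9 × 292.7 / (870 + 292.7) = 41.9 × 292.7/1163 = 10.5 V.

V_out ≈ 10.5 V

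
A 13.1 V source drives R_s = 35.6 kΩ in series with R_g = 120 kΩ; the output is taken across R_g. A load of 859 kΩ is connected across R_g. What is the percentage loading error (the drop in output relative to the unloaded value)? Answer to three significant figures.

The divider's output (Thévenin) resistance is R_s‖R_g = 27.46 kΩ.
Fractional drop under load = R_th/(R_th + R_L) = 27.46 / (27.46 + 859) = 0.03097.
So the output falls by 3.10 %.

3.10 %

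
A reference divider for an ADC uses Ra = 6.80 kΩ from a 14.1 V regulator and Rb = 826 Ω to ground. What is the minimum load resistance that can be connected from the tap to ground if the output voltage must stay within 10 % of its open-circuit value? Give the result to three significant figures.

Output resistance R_th = Ra‖Rb = (6800 × 826)/7626 = 736.5 Ω.
The fractional drop is R_th/(R_th + R_L); requiring this ≤ 0.100 gives R_L ≥ R_th(1/0.100 − 1) = 736.5 × 9.000 = 6.63 kΩ.

R_L(min) ≈ 6.63 kΩ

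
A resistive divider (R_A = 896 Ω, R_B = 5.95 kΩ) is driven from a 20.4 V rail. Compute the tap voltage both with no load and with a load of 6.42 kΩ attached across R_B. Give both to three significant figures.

Open-circuit: V = 20.4 × 5950/(896 + 5950) = 17.7 V.
With the load, R_B becomes R_B‖R_L = 3088 Ω, so V = 20.4 × 3088/3984 = 15.8 V.

Unloaded: 17.7 V; loaded: 15.8 V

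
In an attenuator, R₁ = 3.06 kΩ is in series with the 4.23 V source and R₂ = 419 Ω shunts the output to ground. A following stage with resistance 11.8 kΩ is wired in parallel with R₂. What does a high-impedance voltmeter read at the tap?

V_out ≈ 0.494 V

The load sits in parallel with R₂: R₂‖R_L = (419 × 11800) / (419 + 11800) = 404.6 Ω.
V_out = 4.23 × 404.6 / (3060 + 404.6) = 4.23 × 404.6/3465 = 0.494 V.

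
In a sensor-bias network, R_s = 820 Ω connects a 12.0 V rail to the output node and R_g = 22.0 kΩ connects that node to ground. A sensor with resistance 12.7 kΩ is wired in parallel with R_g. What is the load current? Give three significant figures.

I_L ≈ 0.858 mA

R_g‖R_L = 8052 Ω; V_out = 12.0 × 8052/8872 = 10.89 V.
I_L = V_out / R_L = 10.89 / 12.7 kΩ = 0.858 mA.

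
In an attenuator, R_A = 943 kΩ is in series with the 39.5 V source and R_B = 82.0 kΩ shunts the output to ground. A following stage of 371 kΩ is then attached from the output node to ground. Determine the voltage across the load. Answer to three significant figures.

V_out ≈ 2.63 V

The load sits in parallel with R_B: R_B‖R_L = (82.0 × 371) / (82.0 + 371) = 67.16 kΩ.
V_out = 39.5 × 67.16 / (943 + 67.16) = 39.5 × 67.16/1010 = 2.63 V.
(Unloaded it would have been 3.16 V.)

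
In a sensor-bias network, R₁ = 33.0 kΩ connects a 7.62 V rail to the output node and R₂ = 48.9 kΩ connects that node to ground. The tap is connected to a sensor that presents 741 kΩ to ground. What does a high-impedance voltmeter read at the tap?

V_out ≈ 4.43 V

The load sits in parallel with R₂: R₂‖R_L = (48.9 × 741) / (48.9 + 741) = 45.87 kΩ.
V_out = 7.62 × 45.87 / (33.0 + 45.87) = 7.62 × 45.87/78.87 = 4.43 V.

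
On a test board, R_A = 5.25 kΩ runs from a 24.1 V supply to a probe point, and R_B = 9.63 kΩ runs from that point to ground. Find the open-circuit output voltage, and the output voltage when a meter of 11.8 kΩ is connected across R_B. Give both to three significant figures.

Unloaded: 15.6 V; loaded: 12.1 V

Open-circuit: V = 24.1 × 9.63/(5.25 + 9.63) = 15.6 V.
With the load, R_B becomes R_B‖R_L = 5.303 kΩ, so V = 24.1 × 5.303/10.55 = 12.1 V.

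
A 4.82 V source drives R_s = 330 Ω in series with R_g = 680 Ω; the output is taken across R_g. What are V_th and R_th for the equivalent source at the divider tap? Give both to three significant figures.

V_th is the open-circuit tap voltage: 4.82 × 680/(330 + 680) = 3.25 V.
With the supply zeroed, R_s and R_g appear in parallel from the tap: R_th = R_s‖R_g = (330 × 680)/1010 = 222 Ω.

V_th = 3.25 V, R_th = 222 Ω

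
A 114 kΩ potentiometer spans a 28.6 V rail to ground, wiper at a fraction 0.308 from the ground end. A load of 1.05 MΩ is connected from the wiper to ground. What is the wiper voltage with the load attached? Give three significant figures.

The wiper splits the pot into (1−α)R = 78.89 kΩ above and αR = 35.11 kΩ below.
Lower section ‖ load = 33.98 kΩ.
V_wiper = 28.6 × 33.98/(78.89 + 33.98) = 8.61 V.

V ≈ 8.61 V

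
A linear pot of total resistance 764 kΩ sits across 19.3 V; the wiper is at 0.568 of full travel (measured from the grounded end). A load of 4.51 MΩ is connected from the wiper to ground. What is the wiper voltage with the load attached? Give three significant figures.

The wiper splits the pot into (1−α)R = 330.0 kΩ above and αR = 434.0 kΩ below.
Lower section ‖ load = 395.9 kΩ.
V_wiper = 19.3 × 395.9/(330.0 + 395.9) = 10.5 V.

V ≈ 10.5 V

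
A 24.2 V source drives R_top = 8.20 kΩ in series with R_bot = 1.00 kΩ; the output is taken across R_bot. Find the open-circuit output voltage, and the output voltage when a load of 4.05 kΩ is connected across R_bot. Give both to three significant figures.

Open-circuit: V = 24.2 × 1.00/(8.20 + 1.00) = 2.63 V.
With the load, R_bot becomes R_bot‖R_L = 0.8020 kΩ, so V = 24.2 × 0.8020/9.002 = 2.16 V.

Unloaded: 2.63 V; loaded: 2.16 V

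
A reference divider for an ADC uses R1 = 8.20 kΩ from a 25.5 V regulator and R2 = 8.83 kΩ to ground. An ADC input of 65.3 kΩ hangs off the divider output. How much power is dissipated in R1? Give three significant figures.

P ≈ 20.9 mW

Total resistance from the source is R1 + (R2‖R_L) = 15.98 kΩ, so I = 25.5/15.98 kΩ = 1.596 mA.
P = I²·R1 = (1.596 mA)² × 8.20 kΩ = 20.9 mW.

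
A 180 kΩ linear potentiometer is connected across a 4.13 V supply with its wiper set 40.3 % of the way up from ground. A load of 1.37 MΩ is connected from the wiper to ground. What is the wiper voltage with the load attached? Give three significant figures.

V ≈ 1.61 V

The wiper splits the pot into (1−α)R = 107.5 kΩ above and αR = 72.54 kΩ below.
Lower section ‖ load = 68.89 kΩ.
V_wiper = 4.13 × 68.89/(107.5 + 68.89) = 1.61 V.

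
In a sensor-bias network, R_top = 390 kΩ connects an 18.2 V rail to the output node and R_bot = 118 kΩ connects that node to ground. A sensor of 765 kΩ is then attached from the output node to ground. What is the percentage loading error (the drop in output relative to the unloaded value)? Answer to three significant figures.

10.6 %

The divider's output (Thévenin) resistance is R_top‖R_bot = 90.59 kΩ.
Fractional drop under load = R_th/(R_th + R_L) = 90.59 / (90.59 + 765) = 0.1059.
So the output falls by 10.6 %.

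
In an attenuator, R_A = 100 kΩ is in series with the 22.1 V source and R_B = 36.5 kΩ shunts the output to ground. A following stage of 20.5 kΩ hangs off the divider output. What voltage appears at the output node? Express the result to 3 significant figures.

V_out ≈ 2.56 V

The load sits in parallel with R_B: R_B‖R_L = (36.5 × 20.5) / (36.5 + 20.5) = 13.13 kΩ.
V_out = 22.1 × 13.13 / (100 + 13.13) = 22.1 × 13.13/113.1 = 2.56 V.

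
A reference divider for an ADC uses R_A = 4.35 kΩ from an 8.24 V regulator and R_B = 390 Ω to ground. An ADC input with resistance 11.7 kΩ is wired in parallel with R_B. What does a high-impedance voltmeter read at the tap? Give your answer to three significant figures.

The load sits in parallel with R_B: R_B‖R_L = (390 × 11700) / (390 + 11700) = 377.4 Ω.
V_out = 8.24 × 377.4 / (4350 + 377.4) = 8.24 × 377.4/4727 = 0.658 V.

V_out ≈ 0.658 V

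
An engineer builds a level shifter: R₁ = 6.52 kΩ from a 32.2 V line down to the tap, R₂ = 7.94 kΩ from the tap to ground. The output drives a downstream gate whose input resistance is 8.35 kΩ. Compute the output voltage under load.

The load sits in parallel with R₂: R₂‖R_L = (7.94 × 8.35) / (7.94 + 8.35) = 4.070 kΩ.
V_out = 32.2 × 4.070 / (6.52 + 4.070) = 32.2 × 4.070/10.59 = 12.4 V.

V_out ≈ 12.4 V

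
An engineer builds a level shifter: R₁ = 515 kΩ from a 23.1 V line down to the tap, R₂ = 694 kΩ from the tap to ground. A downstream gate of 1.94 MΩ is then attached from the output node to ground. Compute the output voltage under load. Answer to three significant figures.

V_out ≈ 11.5 V

The load sits in parallel with R₂: R₂‖R_L = (694 × 1940) / (694 + 1940) = 511.1 kΩ.
V_out = 23.1 × 511.1 / (515 + 511.1) = 23.1 × 511.1/1026 = 11.5 V.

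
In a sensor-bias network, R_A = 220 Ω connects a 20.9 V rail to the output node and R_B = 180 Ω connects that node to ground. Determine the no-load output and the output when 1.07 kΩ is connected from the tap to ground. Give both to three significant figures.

Open-circuit: V = 20.9 × 180/(220 + 180) = 9.40 V.
With the load, R_B becomes R_B‖R_L = 154.1 Ω, so V = 20.9 × 154.1/374.1 = 8.61 V.

Unloaded: 9.40 V; loaded: 8.61 V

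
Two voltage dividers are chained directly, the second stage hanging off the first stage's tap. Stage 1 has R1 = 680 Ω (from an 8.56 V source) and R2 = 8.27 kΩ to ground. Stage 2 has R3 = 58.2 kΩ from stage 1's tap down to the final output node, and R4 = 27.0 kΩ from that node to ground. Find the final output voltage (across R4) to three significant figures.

Stage 2 presents R3+R4 = 85200 Ω as a load on stage 1's tap.
Stage 1's lower leg becomes R2‖(R3+R4) = 7538 Ω, so V_mid = 8.56 × 7538/8218 = 7.852 V.
Stage 2 is itself unloaded: V_out = V_mid × R4/(R3+R4) = 7.852 × 27000/85200 = 2.49 V.

V_out ≈ 2.49 V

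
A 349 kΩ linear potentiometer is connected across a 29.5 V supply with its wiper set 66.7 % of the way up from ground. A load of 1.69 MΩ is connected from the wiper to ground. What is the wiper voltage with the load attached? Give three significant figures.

V ≈ 18.8 V

The wiper splits the pot into (1−α)R = 116.2 kΩ above and αR = 232.8 kΩ below.
Lower section ‖ load = 204.6 kΩ.
V_wiper = 29.5 × 204.6/(116.2 + 204.6) = 18.8 V.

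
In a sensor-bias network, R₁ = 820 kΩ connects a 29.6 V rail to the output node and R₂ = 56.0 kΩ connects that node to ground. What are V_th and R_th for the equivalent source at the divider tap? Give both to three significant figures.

V_th = 1.89 V, R_th = 52.4 kΩ

V_th is the open-circuit tap voltage: 29.6 × 56.0/(820 + 56.0) = 1.89 V.
With the supply zeroed, R₁ and R₂ appear in parallel from the tap: R_th = R₁‖R₂ = (820 × 56.0)/876.0 = 52.4 kΩ.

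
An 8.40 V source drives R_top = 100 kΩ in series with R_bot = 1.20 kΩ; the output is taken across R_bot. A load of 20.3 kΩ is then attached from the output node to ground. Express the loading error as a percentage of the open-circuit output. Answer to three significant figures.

5.52 %

The divider's output (Thévenin) resistance is R_top‖R_bot = 1.186 kΩ.
Fractional drop under load = R_th/(R_th + R_L) = 1.186 / (1.186 + 20.3) = 0.05519.
So the output falls by 5.52 %.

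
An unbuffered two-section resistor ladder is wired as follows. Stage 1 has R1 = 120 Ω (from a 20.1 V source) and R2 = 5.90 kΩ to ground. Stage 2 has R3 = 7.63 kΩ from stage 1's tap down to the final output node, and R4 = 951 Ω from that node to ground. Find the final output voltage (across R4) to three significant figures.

Stage 2 presents R3+R4 = 8581 Ω as a load on stage 1's tap.
Stage 1's lower leg becomes R2‖(R3+R4) = 3496 Ω, so V_mid = 20.1 × 3496/3616 = 19.43 V.
Stage 2 is itself unloaded: V_out = V_mid × R4/(R3+R4) = 19.43 × 951/8581 = 2.15 V.

V_out ≈ 2.15 V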